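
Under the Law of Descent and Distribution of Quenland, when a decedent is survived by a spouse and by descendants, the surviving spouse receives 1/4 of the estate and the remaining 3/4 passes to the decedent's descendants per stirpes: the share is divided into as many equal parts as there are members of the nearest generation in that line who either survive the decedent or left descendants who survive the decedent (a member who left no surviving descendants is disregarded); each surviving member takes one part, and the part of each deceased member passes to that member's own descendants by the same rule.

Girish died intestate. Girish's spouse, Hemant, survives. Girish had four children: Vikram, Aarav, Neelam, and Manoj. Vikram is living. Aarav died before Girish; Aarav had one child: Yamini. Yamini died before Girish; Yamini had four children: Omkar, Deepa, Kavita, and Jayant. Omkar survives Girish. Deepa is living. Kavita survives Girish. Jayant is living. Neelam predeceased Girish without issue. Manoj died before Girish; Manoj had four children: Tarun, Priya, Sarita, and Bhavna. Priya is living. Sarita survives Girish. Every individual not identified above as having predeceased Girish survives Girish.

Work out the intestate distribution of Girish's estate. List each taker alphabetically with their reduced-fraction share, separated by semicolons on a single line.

Bhavna 1/16; Deepa 1/16; Hemant 1/4; Jayant 1/16; Kavita 1/16; Omkar 1/16; Priya 1/16; Sarita 1/16; Tarun 1/16; Vikram 1/4

Hemant, as surviving spouse, takes 1/4.
The remaining 3/4 passes to Girish's descendants per stirpes.
Neelam left no surviving issue, so that branch lapses and is disregarded.
The 3/4 is divided into 3 equal shares of 1/4 among Vikram, Aarav, Manoj.
Vikram is living and takes 1/4.
Aarav predeceased; the 1/4 allotted to Aarav's branch passes to Aarav's issue by representation.
Yamini's line is the sole branch at this level, so the full 1/4 passes to Yamini's issue by representation.
The 1/4 is divided into 4 equal shares of 1/16 among Omkar, Deepa, Kavita, Jayant.
Omkar is living and takes 1/16.
Deepa is living and takes 1/16.
Kavita is living and takes 1/16.
Jayant is living and takes 1/16.
Manoj predeceased; the 1/4 allotted to Manoj's branch passes to Manoj's issue by representation.
The 1/4 is divided into 4 equal shares of 1/16 among Tarun, Priya, Sarita, Bhavna.
Tarun is living and takes 1/16.
Priya is living and takes 1/16.
Sarita is living and takes 1/16.
Bhavna is living and takes 1/16.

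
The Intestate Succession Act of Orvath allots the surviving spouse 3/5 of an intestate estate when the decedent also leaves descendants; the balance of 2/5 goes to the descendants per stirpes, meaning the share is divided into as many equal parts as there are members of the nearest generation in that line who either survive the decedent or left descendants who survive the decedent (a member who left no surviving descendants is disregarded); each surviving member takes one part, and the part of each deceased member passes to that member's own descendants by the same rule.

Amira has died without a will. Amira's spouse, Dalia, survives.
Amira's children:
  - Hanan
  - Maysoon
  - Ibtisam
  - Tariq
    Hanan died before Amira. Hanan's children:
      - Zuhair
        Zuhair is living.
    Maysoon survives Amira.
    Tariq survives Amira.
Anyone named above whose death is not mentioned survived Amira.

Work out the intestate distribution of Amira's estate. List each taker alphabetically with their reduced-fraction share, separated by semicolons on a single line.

Dalia 3/5; Ibtisam 1/10; Maysoon 1/10; Tariq 1/10; Zuhair 1/10

Dalia, as surviving spouse, takes 3/5.
The remaining 2/5 passes to Amira's descendants per stirpes.
The 2/5 is divided into 4 equal shares of 1/10 among Hanan, Maysoon, Ibtisam, Tariq.
Hanan predeceased; the 1/10 allotted to Hanan's branch passes to Hanan's issue by representation.
Zuhair is the sole taker at this level and receives the full 1/10.
Maysoon is living and takes 1/10.
Ibtisam is living and takes 1/10.
Tariq is living and takes 1/10.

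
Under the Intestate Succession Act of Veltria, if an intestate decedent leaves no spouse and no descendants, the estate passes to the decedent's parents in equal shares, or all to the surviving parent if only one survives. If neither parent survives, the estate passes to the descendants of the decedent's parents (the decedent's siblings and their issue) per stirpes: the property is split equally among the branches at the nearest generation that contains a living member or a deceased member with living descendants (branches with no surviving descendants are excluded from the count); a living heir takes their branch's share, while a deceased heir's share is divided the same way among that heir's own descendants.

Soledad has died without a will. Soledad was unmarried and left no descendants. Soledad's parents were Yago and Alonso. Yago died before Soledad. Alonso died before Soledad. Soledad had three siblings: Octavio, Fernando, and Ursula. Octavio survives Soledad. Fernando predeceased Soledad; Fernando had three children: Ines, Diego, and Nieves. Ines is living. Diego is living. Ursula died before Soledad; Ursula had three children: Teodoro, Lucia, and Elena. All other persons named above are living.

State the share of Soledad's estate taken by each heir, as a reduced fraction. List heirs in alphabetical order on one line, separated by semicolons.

Diego 1/9; Elena 1/9; Ines 1/9; Lucia 1/9; Nieves 1/9; Octavio 1/3; Teodoro 1/9

Neither parent survives and there are no descendants, so the estate passes to Soledad's siblings and their issue per stirpes.
The estate is divided into 3 equal shares of 1/3 among Octavio, Fernando, Ursula.
Octavio is living and takes 1/3.
Fernando predeceased; the 1/3 allotted to Fernando's branch passes to Fernando's issue by representation.
The 1/3 is divided into 3 equal shares of 1/9 among Ines, Diego, Nieves.
Ines is living and takes 1/9.
Diego is living and takes 1/9.
Nieves is living and takes 1/9.
Ursula predeceased; the 1/3 allotted to Ursula's branch passes to Ursula's issue by representation.
The 1/3 is divided into 3 equal shares of 1/9 among Teodoro, Lucia, Elena.
Teodoro is living and takes 1/9.
Lucia is living and takes 1/9.
Elena is living and takes 1/9.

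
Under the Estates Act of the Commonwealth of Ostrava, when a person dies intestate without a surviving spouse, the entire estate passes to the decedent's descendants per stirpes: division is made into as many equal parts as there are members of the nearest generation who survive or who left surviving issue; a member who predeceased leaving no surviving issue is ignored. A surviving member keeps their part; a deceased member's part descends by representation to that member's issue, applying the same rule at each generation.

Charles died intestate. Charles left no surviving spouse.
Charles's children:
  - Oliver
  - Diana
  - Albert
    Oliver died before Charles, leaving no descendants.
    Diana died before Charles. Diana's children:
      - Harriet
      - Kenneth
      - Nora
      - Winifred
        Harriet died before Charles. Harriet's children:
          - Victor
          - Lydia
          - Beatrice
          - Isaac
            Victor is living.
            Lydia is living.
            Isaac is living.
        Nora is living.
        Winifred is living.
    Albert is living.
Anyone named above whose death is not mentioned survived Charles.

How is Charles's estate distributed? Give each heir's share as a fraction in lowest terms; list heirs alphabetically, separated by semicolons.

There is no surviving spouse, so the entire estate passes to Charles's descendants per stirpes.
Oliver left no surviving issue, so that branch lapses and is disregarded.
The estate is divided into 2 equal shares of 1/2 among Diana, Albert.
Diana predeceased; the 1/2 allotted to Diana's branch passes to Diana's issue by representation.
The 1/2 is divided into 4 equal shares of 1/8 among Harriet, Kenneth, Nora, Winifred.
Harriet predeceased; the 1/8 allotted to Harriet's branch passes to Harriet's issue by representation.
The 1/8 is divided into 4 equal shares of 1/32 among Victor, Lydia, Beatrice, Isaac.
Victor is living and takes 1/32.
Lydia is living and takes 1/32.
Beatrice is living and takes 1/32.
Isaac is living and takes 1/32.
Kenneth is living and takes 1/8.
Nora is living and takes 1/8.
Winifred is living and takes 1/8.
Albert is living and takes 1/2.

Albert 1/2; Beatrice 1/32; Isaac 1/32; Kenneth 1/8; Lydia 1/32; Nora 1/8; Victor 1/32; Winifred 1/8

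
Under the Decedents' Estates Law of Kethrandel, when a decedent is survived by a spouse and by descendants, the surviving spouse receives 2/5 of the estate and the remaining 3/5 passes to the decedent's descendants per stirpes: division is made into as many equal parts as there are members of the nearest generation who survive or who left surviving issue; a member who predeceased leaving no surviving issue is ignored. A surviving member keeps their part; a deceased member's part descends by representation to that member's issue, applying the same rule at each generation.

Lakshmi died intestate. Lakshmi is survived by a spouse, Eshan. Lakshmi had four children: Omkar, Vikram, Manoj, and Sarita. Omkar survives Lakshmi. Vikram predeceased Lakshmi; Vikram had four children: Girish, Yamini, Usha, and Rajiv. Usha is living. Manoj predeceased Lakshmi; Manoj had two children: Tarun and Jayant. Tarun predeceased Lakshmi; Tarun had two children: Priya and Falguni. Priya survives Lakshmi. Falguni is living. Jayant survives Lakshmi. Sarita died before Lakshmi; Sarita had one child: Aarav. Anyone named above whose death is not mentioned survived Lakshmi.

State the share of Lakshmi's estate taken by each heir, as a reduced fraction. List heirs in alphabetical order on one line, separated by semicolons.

Aarav 3/20; Eshan 2/5; Falguni 3/80; Girish 3/80; Jayant 3/40; Omkar 3/20; Priya 3/80; Rajiv 3/80; Usha 3/80; Yamini 3/80

Eshan, as surviving spouse, takes 2/5.
The remaining 3/5 passes to Lakshmi's descendants per stirpes.
The 3/5 is divided into 4 equal shares of 3/20 among Omkar, Vikram, Manoj, Sarita.
Omkar is living and takes 3/20.
Vikram predeceased; the 3/20 allotted to Vikram's branch passes to Vikram's issue by representation.
The 3/20 is divided into 4 equal shares of 3/80 among Girish, Yamini, Usha, Rajiv.
Girish is living and takes 3/80.
Yamini is living and takes 3/80.
Usha is living and takes 3/80.
Rajiv is living and takes 3/80.
Manoj predeceased; the 3/20 allotted to Manoj's branch passes to Manoj's issue by representation.
The 3/20 is divided into 2 equal shares of 3/40 among Tarun, Jayant.
Tarun predeceased; the 3/40 allotted to Tarun's branch passes to Tarun's issue by representation.
The 3/40 is divided into 2 equal shares of 3/80 among Priya, Falguni.
Priya is living and takes 3/80.
Falguni is living and takes 3/80.
Jayant is living and takes 3/40.
Sarita predeceased; the 3/20 allotted to Sarita's branch passes to Sarita's issue by representation.
Aarav is the sole taker at this level and receives the full 3/20.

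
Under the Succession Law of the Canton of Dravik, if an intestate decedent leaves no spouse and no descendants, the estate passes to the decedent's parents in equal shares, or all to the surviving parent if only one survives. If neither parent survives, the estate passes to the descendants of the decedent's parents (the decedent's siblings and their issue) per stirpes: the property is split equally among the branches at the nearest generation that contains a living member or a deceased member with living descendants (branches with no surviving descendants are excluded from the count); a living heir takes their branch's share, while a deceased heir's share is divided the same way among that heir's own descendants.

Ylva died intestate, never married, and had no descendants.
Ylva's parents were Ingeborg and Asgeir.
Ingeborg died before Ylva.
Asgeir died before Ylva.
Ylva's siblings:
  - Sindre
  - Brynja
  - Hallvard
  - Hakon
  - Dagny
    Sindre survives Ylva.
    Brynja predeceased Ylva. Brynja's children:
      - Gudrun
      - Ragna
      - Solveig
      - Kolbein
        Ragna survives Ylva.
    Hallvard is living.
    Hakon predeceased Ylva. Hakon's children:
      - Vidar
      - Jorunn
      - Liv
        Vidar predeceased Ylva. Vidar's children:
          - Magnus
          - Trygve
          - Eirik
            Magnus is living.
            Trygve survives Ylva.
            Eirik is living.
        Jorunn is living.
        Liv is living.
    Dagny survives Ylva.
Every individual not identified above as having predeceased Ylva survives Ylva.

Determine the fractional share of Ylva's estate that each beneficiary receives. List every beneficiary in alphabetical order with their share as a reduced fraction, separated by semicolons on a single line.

Dagny 1/5; Eirik 1/45; Gudrun 1/20; Hallvard 1/5; Jorunn 1/15; Kolbein 1/20; Liv 1/15; Magnus 1/45; Ragna 1/20; Sindre 1/5; Solveig 1/20; Trygve 1/45

Neither parent survives and there are no descendants, so the estate passes to Ylva's siblings and their issue per stirpes.
The estate is divided into 5 equal shares of 1/5 among Sindre, Brynja, Hallvard, Hakon, Dagny.
Sindre is living and takes 1/5.
Brynja predeceased; the 1/5 allotted to Brynja's branch passes to Brynja's issue by representation.
The 1/5 is divided into 4 equal shares of 1/20 among Gudrun, Ragna, Solveig, Kolbein.
Gudrun is living and takes 1/20.
Ragna is living and takes 1/20.
Solveig is living and takes 1/20.
Kolbein is living and takes 1/20.
Hallvard is living and takes 1/5.
Hakon predeceased; the 1/5 allotted to Hakon's branch passes to Hakon's issue by representation.
The 1/5 is divided into 3 equal shares of 1/15 among Vidar, Jorunn, Liv.
Vidar predeceased; the 1/15 allotted to Vidar's branch passes to Vidar's issue by representation.
The 1/15 is divided into 3 equal shares of 1/45 among Magnus, Trygve, Eirik.
Magnus is living and takes 1/45.
Trygve is living and takes 1/45.
Eirik is living and takes 1/45.
Jorunn is living and takes 1/15.
Liv is living and takes 1/15.
Dagny is living and takes 1/5.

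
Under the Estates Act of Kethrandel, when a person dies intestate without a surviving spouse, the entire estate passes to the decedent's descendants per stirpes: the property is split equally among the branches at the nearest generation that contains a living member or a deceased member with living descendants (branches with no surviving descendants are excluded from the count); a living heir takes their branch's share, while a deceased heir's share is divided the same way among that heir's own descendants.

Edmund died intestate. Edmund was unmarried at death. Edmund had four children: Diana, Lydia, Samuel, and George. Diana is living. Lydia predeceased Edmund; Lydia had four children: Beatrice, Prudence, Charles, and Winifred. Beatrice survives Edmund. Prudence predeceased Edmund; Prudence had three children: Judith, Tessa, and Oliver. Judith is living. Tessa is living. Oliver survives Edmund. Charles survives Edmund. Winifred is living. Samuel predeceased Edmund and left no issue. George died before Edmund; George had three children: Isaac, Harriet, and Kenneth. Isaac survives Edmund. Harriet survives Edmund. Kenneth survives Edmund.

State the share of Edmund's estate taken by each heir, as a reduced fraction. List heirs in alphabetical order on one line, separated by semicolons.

Beatrice 1/12; Charles 1/12; Diana 1/3; Harriet 1/9; Isaac 1/9; Judith 1/36; Kenneth 1/9; Oliver 1/36; Tessa 1/36; Winifred 1/12

There is no surviving spouse, so the entire estate passes to Edmund's descendants per stirpes.
Samuel left no surviving issue, so that branch lapses and is disregarded.
The estate is divided into 3 equal shares of 1/3 among Diana, Lydia, George.
Diana is living and takes 1/3.
Lydia predeceased; the 1/3 allotted to Lydia's branch passes to Lydia's issue by representation.
The 1/3 is divided into 4 equal shares of 1/12 among Beatrice, Prudence, Charles, Winifred.
Beatrice is living and takes 1/12.
Prudence predeceased; the 1/12 allotted to Prudence's branch passes to Prudence's issue by representation.
The 1/12 is divided into 3 equal shares of 1/36 among Judith, Tessa, Oliver.
Judith is living and takes 1/36.
Tessa is living and takes 1/36.
Oliver is living and takes 1/36.
Charles is living and takes 1/12.
Winifred is living and takes 1/12.
George predeceased; the 1/3 allotted to George's branch passes to George's issue by representation.
The 1/3 is divided into 3 equal shares of 1/9 among Isaac, Harriet, Kenneth.
Isaac is living and takes 1/9.
Harriet is living and takes 1/9.
Kenneth is living and takes 1/9.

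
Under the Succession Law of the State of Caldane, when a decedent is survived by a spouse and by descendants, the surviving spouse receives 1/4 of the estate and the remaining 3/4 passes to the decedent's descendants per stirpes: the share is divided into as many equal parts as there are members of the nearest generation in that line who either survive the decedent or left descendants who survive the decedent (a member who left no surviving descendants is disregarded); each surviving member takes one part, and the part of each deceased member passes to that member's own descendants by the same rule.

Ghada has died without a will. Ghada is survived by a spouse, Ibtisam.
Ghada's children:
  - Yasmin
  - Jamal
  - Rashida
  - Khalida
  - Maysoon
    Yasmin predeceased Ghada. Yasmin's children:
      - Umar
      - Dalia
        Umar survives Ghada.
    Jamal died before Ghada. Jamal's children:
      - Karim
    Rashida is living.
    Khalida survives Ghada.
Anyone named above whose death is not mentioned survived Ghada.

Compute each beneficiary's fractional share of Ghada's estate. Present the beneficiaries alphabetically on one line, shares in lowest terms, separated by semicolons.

Dalia 3/40; Ibtisam 1/4; Karim 3/20; Khalida 3/20; Maysoon 3/20; Rashida 3/20; Umar 3/40

Ibtisam, as surviving spouse, takes 1/4.
The remaining 3/4 passes to Ghada's descendants per stirpes.
The 3/4 is divided into 5 equal shares of 3/20 among Yasmin, Jamal, Rashida, Khalida, Maysoon.
Yasmin predeceased; the 3/20 allotted to Yasmin's branch passes to Yasmin's issue by representation.
The 3/20 is divided into 2 equal shares of 3/40 among Umar, Dalia.
Umar is living and takes 3/40.
Dalia is living and takes 3/40.
Jamal predeceased; the 3/20 allotted to Jamal's branch passes to Jamal's issue by representation.
Karim is the sole taker at this level and receives the full 3/20.
Rashida is living and takes 3/20.
Khalida is living and takes 3/20.
Maysoon is living and takes 3/20.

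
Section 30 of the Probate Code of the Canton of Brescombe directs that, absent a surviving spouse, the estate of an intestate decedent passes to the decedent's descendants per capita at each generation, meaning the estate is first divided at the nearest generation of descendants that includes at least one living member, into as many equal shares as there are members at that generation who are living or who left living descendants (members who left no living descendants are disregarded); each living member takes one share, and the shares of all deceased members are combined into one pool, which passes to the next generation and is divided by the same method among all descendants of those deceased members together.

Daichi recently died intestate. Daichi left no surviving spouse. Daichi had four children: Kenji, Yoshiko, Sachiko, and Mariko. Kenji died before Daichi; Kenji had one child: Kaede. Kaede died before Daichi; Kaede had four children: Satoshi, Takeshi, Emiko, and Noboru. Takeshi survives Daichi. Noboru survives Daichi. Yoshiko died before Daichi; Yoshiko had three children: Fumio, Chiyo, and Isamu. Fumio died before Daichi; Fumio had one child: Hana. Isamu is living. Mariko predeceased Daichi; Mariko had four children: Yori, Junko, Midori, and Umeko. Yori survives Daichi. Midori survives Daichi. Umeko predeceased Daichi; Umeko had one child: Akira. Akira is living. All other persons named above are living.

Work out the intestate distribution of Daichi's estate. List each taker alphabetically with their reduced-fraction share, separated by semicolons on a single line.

Akira 3/64; Chiyo 3/32; Emiko 3/64; Hana 3/64; Isamu 3/32; Junko 3/32; Midori 3/32; Noboru 3/64; Sachiko 1/4; Satoshi 3/64; Takeshi 3/64; Yori 3/32

There is no surviving spouse, so the entire estate passes to Daichi's descendants per capita at each generation.
At generation 1 (Kenji, Yoshiko, Sachiko, Mariko) there are 4 shares of (1)/4 = 1/4 each.
Living: Sachiko — each takes 1/4.
Deceased: Kenji, Yoshiko, and Mariko. Their combined 3/4 is pooled and carried to generation 2.
At generation 2 (Kaede, Fumio, Chiyo, Isamu, Yori, Junko, Midori, Umeko) there are 8 shares of (3/4)/8 = 3/32 each.
Living: Chiyo, Isamu, Yori, Junko, and Midori — each takes 3/32.
Deceased: Kaede, Fumio, and Umeko. Their combined 9/32 is pooled and carried to generation 3.
At generation 3 (Satoshi, Takeshi, Emiko, Noboru, Hana, Akira) there are 6 shares of (9/32)/6 = 3/64 each.
Living: Satoshi, Takeshi, Emiko, Noboru, Hana, and Akira — each takes 3/64.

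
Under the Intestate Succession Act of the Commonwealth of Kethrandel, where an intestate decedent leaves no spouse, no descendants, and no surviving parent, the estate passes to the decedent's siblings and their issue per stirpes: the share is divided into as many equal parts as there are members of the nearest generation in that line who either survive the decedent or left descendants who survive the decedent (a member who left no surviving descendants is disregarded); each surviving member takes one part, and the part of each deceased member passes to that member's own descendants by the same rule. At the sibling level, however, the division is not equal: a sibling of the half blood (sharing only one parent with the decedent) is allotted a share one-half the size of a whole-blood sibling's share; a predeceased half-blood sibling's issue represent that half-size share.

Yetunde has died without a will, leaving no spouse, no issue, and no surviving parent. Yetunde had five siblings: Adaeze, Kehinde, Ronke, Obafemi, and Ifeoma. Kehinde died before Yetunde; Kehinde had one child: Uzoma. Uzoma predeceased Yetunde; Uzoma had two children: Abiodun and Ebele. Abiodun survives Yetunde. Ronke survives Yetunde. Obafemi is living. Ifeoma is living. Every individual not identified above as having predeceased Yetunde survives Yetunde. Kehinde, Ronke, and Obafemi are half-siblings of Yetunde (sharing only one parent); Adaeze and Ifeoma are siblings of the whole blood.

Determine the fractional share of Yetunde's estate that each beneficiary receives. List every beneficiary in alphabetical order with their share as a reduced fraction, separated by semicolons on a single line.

No spouse, descendants, or parent survives, so the estate passes to Yetunde's siblings per stirpes.
Half-blood siblings count for one-half the weight of whole-blood siblings at the initial division.
Dividing 1 in proportion to weights (total weight 7/2): Adaeze (weight 1) → 2/7; Kehinde (weight 1/2) → 1/7; Ronke (weight 1/2) → 1/7; Obafemi (weight 1/2) → 1/7; Ifeoma (weight 1) → 2/7.
Adaeze is living and takes 2/7.
Kehinde predeceased; the 1/7 allotted to Kehinde's branch passes to Kehinde's issue by representation.
Uzoma's line is the sole branch at this level, so the full 1/7 passes to Uzoma's issue by representation.
The 1/7 is divided into 2 equal shares of 1/14 among Abiodun, Ebele.
Abiodun is living and takes 1/14.
Ebele is living and takes 1/14.
Ronke is living and takes 1/7.
Obafemi is living and takes 1/7.
Ifeoma is living and takes 2/7.

Abiodun 1/14; Adaeze 2/7; Ebele 1/14; Ifeoma 2/7; Obafemi 1/7; Ronke 1/7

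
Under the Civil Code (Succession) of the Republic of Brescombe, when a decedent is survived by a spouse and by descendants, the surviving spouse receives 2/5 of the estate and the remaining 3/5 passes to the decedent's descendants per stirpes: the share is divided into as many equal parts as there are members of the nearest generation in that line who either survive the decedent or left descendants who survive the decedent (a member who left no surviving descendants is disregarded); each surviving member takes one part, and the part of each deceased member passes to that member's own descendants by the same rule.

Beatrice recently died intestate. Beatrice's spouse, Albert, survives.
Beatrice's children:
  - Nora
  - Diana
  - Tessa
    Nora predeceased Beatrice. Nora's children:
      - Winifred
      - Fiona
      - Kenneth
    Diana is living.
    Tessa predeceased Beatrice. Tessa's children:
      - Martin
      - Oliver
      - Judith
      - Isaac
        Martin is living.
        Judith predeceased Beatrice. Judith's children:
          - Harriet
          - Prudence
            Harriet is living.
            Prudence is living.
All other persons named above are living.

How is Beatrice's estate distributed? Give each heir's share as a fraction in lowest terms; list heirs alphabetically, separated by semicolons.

Albert, as surviving spouse, takes 2/5.
The remaining 3/5 passes to Beatrice's descendants per stirpes.
The 3/5 is divided into 3 equal shares of 1/5 among Nora, Diana, Tessa.
Nora predeceased; the 1/5 allotted to Nora's branch passes to Nora's issue by representation.
The 1/5 is divided into 3 equal shares of 1/15 among Winifred, Fiona, Kenneth.
Winifred is living and takes 1/15.
Fiona is living and takes 1/15.
Kenneth is living and takes 1/15.
Diana is living and takes 1/5.
Tessa predeceased; the 1/5 allotted to Tessa's branch passes to Tessa's issue by representation.
The 1/5 is divided into 4 equal shares of 1/20 among Martin, Oliver, Judith, Isaac.
Martin is living and takes 1/20.
Oliver is living and takes 1/20.
Judith predeceased; the 1/20 allotted to Judith's branch passes to Judith's issue by representation.
The 1/20 is divided into 2 equal shares of 1/40 among Harriet, Prudence.
Harriet is living and takes 1/40.
Prudence is living and takes 1/40.
Isaac is living and takes 1/20.

Albert 2/5; Diana 1/5; Fiona 1/15; Harriet 1/40; Isaac 1/20; Kenneth 1/15; Martin 1/20; Oliver 1/20; Prudence 1/40; Winifred 1/15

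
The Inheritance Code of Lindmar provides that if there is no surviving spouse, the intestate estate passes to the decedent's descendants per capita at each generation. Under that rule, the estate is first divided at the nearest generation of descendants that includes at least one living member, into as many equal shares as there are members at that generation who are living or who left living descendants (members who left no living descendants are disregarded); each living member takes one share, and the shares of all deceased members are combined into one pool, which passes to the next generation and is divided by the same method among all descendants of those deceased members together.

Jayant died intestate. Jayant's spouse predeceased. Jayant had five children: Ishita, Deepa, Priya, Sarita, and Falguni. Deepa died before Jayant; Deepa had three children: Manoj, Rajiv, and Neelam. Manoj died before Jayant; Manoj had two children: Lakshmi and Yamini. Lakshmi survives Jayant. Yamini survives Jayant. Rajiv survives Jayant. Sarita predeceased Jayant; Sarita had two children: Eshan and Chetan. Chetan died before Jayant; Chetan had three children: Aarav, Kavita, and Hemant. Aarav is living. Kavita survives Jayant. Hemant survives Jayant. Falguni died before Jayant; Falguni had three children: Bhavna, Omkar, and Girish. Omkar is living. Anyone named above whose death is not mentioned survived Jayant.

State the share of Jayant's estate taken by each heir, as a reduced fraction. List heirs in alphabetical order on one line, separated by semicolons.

Aarav 3/100; Bhavna 3/40; Eshan 3/40; Girish 3/40; Hemant 3/100; Ishita 1/5; Kavita 3/100; Lakshmi 3/100; Neelam 3/40; Omkar 3/40; Priya 1/5; Rajiv 3/40; Yamini 3/100

There is no surviving spouse, so the entire estate passes to Jayant's descendants per capita at each generation.
At generation 1 (Ishita, Deepa, Priya, Sarita, Falguni) there are 5 shares of (1)/5 = 1/5 each.
Living: Ishita and Priya — each takes 1/5.
Deceased: Deepa, Sarita, and Falguni. Their combined 3/5 is pooled and carried to generation 2.
At generation 2 (Manoj, Rajiv, Neelam, Eshan, Chetan, Bhavna, Omkar, Girish) there are 8 shares of (3/5)/8 = 3/40 each.
Living: Rajiv, Neelam, Eshan, Bhavna, Omkar, and Girish — each takes 3/40.
Deceased: Manoj and Chetan. Their combined 3/20 is pooled and carried to generation 3.
At generation 3 (Lakshmi, Yamini, Aarav, Kavita, Hemant) there are 5 shares of (3/20)/5 = 3/100 each.
Living: Lakshmi, Yamini, Aarav, Kavita, and Hemant — each takes 3/100.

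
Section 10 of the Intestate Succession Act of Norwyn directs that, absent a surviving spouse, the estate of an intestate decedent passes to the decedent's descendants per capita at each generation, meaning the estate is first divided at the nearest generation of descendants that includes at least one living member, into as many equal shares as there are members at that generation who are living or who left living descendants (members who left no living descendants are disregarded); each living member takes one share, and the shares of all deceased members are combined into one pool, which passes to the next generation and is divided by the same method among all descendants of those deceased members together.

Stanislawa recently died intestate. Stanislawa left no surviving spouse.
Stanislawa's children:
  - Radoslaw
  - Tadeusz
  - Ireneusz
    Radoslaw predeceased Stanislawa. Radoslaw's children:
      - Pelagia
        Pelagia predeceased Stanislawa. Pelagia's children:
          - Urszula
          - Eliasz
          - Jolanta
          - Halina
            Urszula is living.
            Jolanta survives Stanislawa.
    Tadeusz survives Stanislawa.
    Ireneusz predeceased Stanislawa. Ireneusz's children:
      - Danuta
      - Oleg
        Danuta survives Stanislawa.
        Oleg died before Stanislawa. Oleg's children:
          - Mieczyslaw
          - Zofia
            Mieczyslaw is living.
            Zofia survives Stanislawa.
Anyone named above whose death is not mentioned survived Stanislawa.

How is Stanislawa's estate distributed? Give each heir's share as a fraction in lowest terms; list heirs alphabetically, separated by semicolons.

There is no surviving spouse, so the entire estate passes to Stanislawa's descendants per capita at each generation.
At generation 1 (Radoslaw, Tadeusz, Ireneusz) there are 3 shares of (1)/3 = 1/3 each.
Living: Tadeusz — each takes 1/3.
Deceased: Radoslaw and Ireneusz. Their combined 2/3 is pooled and carried to generation 2.
At generation 2 (Pelagia, Danuta, Oleg) there are 3 shares of (2/3)/3 = 2/9 each.
Living: Danuta — each takes 2/9.
Deceased: Pelagia and Oleg. Their combined 4/9 is pooled and carried to generation 3.
At generation 3 (Urszula, Eliasz, Jolanta, Halina, Mieczyslaw, Zofia) there are 6 shares of (4/9)/6 = 2/27 each.
Living: Urszula, Eliasz, Jolanta, Halina, Mieczyslaw, and Zofia — each takes 2/27.

Danuta 2/9; Eliasz 2/27; Halina 2/27; Jolanta 2/27; Mieczyslaw 2/27; Tadeusz 1/3; Urszula 2/27; Zofia 2/27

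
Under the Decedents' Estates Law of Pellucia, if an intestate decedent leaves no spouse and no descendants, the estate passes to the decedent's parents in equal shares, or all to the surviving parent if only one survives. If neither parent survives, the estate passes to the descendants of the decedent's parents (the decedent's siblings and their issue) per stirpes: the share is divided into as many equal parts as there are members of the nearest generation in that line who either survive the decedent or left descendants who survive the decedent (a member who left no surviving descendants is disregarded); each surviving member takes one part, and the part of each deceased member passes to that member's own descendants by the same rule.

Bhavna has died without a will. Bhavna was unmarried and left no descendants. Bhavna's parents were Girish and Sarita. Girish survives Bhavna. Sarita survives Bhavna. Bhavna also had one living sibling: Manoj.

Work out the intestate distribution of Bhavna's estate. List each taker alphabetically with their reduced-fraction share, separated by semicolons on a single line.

Girish 1/2; Sarita 1/2

Both parents survive, so Girish and Sarita each take 1/2. The siblings take nothing because a surviving parent has priority.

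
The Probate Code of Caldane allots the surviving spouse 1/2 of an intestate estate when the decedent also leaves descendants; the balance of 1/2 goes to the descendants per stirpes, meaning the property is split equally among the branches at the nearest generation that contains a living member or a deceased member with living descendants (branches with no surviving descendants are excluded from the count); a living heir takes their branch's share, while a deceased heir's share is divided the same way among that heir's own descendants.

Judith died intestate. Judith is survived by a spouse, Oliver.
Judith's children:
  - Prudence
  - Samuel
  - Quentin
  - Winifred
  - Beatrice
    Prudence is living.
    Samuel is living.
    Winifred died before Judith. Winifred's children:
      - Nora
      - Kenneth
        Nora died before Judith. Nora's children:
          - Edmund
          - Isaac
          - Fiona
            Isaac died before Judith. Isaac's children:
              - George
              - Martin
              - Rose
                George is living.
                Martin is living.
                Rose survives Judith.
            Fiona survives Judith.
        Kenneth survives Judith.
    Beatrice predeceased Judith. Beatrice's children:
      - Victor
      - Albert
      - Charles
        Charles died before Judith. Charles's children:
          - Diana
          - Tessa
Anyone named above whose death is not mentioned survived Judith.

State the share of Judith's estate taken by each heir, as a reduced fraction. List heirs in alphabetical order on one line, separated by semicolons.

Oliver, as surviving spouse, takes 1/2.
The remaining 1/2 passes to Judith's descendants per stirpes.
The 1/2 is divided into 5 equal shares of 1/10 among Prudence, Samuel, Quentin, Winifred, Beatrice.
Prudence is living and takes 1/10.
Samuel is living and takes 1/10.
Quentin is living and takes 1/10.
Winifred predeceased; the 1/10 allotted to Winifred's branch passes to Winifred's issue by representation.
The 1/10 is divided into 2 equal shares of 1/20 among Nora, Kenneth.
Nora predeceased; the 1/20 allotted to Nora's branch passes to Nora's issue by representation.
The 1/20 is divided into 3 equal shares of 1/60 among Edmund, Isaac, Fiona.
Edmund is living and takes 1/60.
Isaac predeceased; the 1/60 allotted to Isaac's branch passes to Isaac's issue by representation.
The 1/60 is divided into 3 equal shares of 1/180 among George, Martin, Rose.
George is living and takes 1/180.
Martin is living and takes 1/180.
Rose is living and takes 1/180.
Fiona is living and takes 1/60.
Kenneth is living and takes 1/20.
Beatrice predeceased; the 1/10 allotted to Beatrice's branch passes to Beatrice's issue by representation.
The 1/10 is divided into 3 equal shares of 1/30 among Victor, Albert, Charles.
Victor is living and takes 1/30.
Albert is living and takes 1/30.
Charles predeceased; the 1/30 allotted to Charles's branch passes to Charles's issue by representation.
The 1/30 is divided into 2 equal shares of 1/60 among Diana, Tessa.
Diana is living and takes 1/60.
Tessa is living and takes 1/60.

Albert 1/30; Diana 1/60; Edmund 1/60; Fiona 1/60; George 1/180; Kenneth 1/20; Martin 1/180; Oliver 1/2; Prudence 1/10; Quentin 1/10; Rose 1/180; Samuel 1/10; Tessa 1/60; Victor 1/30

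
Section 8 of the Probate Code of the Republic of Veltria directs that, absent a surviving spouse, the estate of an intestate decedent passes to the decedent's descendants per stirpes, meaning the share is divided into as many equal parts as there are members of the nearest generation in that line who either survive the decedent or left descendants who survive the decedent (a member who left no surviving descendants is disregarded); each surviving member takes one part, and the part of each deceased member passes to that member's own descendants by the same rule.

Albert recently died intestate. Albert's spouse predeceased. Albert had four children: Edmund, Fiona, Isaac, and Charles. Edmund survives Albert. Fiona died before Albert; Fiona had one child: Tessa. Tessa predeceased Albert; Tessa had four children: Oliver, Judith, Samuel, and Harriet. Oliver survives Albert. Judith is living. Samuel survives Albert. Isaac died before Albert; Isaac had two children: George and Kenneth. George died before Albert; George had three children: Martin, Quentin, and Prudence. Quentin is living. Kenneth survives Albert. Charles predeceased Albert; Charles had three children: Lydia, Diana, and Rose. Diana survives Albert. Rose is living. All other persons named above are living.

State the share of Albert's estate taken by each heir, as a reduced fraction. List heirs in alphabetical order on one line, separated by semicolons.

Diana 1/12; Edmund 1/4; Harriet 1/16; Judith 1/16; Kenneth 1/8; Lydia 1/12; Martin 1/24; Oliver 1/16; Prudence 1/24; Quentin 1/24; Rose 1/12; Samuel 1/16

There is no surviving spouse, so the entire estate passes to Albert's descendants per stirpes.
The estate is divided into 4 equal shares of 1/4 among Edmund, Fiona, Isaac, Charles.
Edmund is living and takes 1/4.
Fiona predeceased; the 1/4 allotted to Fiona's branch passes to Fiona's issue by representation.
Tessa's line is the sole branch at this level, so the full 1/4 passes to Tessa's issue by representation.
The 1/4 is divided into 4 equal shares of 1/16 among Oliver, Judith, Samuel, Harriet.
Oliver is living and takes 1/16.
Judith is living and takes 1/16.
Samuel is living and takes 1/16.
Harriet is living and takes 1/16.
Isaac predeceased; the 1/4 allotted to Isaac's branch passes to Isaac's issue by representation.
The 1/4 is divided into 2 equal shares of 1/8 among George, Kenneth.
George predeceased; the 1/8 allotted to George's branch passes to George's issue by representation.
The 1/8 is divided into 3 equal shares of 1/24 among Martin, Quentin, Prudence.
Martin is living and takes 1/24.
Quentin is living and takes 1/24.
Prudence is living and takes 1/24.
Kenneth is living and takes 1/8.
Charles predeceased; the 1/4 allotted to Charles's branch passes to Charles's issue by representation.
The 1/4 is divided into 3 equal shares of 1/12 among Lydia, Diana, Rose.
Lydia is living and takes 1/12.
Diana is living and takes 1/12.
Rose is living and takes 1/12.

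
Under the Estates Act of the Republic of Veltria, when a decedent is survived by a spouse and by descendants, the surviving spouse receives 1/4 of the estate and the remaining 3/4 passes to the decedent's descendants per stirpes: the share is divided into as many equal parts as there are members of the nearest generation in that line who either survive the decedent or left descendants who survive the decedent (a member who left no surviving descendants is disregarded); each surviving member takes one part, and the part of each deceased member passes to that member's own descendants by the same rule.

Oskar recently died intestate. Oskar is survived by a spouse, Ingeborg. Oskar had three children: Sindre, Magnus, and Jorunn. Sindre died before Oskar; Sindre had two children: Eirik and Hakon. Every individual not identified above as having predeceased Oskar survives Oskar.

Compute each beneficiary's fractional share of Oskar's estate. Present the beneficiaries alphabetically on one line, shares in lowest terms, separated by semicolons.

Ingeborg, as surviving spouse, takes 1/4.
The remaining 3/4 passes to Oskar's descendants per stirpes.
The 3/4 is divided into 3 equal shares of 1/4 among Sindre, Magnus, Jorunn.
Sindre predeceased; the 1/4 allotted to Sindre's branch passes to Sindre's issue by representation.
The 1/4 is divided into 2 equal shares of 1/8 among Eirik, Hakon.
Eirik is living and takes 1/8.
Hakon is living and takes 1/8.
Magnus is living and takes 1/4.
Jorunn is living and takes 1/4.

Eirik 1/8; Hakon 1/8; Ingeborg 1/4; Jorunn 1/4; Magnus 1/4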